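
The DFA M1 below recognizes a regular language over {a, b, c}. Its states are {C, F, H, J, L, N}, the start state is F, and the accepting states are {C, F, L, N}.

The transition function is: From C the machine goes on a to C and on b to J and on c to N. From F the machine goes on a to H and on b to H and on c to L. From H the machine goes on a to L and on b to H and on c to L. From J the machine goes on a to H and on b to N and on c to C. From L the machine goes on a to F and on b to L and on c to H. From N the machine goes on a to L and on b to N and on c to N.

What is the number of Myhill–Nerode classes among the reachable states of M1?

First remove the unreachable states {C,J,N}; 3 states remain.
Initial partition by acceptance: {F,L} | {H}.
Refine {F,L} on symbol a: members go to different blocks, giving {F} and {L}.
The partition is now stable with 3 blocks: {F} | {H} | {L}.

3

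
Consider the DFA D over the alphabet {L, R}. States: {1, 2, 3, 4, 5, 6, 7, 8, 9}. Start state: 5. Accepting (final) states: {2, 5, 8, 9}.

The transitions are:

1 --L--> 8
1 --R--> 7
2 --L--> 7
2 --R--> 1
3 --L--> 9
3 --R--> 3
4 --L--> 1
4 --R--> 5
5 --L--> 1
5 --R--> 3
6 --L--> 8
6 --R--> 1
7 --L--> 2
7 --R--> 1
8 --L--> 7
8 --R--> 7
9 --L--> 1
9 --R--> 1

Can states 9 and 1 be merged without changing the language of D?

States {4,6} cannot be reached from the start state, so discard them.
Initial partition by acceptance: {2,5,8,9} | {1,3,7}.
Stable partition: {2,5,8,9} | {1,3,7} — 2 equivalence classes.
9 and 1 end up in different blocks, so they are distinguishable. For instance, the string 'ε' is accepted from only 9.

No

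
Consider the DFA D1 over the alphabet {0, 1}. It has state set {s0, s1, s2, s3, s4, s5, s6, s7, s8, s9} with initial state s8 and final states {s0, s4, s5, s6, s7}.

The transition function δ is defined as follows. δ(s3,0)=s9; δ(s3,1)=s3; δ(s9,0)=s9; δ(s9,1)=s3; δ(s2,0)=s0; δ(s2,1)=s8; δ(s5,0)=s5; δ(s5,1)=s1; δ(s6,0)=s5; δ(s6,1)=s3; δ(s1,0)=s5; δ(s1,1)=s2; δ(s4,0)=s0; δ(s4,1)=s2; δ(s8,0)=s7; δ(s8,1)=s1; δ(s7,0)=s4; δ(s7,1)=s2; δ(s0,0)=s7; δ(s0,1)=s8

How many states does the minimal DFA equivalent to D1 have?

First remove the unreachable states {s3,s6,s9}; 7 states remain.
Start with accepting vs non-accepting: {s0,s4,s5,s7} | {s1,s2,s8}.
The partition is now stable with 2 blocks: {s0,s4,s5,s7} | {s1,s2,s8}.

2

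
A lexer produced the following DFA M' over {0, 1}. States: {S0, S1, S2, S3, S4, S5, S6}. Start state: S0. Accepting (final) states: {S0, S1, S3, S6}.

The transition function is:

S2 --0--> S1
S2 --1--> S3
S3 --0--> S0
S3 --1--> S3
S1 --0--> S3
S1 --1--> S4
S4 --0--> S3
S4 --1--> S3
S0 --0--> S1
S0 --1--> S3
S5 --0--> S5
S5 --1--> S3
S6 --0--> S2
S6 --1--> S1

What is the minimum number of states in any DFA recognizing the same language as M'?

4

States {S2,S5,S6} cannot be reached from the start state, so discard them.
Start with accepting vs non-accepting: {S0,S1,S3} | {S4}.
Split {S0,S1,S3} by δ(·,1) → {S0,S3} and {S1}.
On input 0, block {S0,S3} splits into {S0} and {S3}.
The partition is now stable with 4 blocks: {S0} | {S4} | {S1} | {S3}.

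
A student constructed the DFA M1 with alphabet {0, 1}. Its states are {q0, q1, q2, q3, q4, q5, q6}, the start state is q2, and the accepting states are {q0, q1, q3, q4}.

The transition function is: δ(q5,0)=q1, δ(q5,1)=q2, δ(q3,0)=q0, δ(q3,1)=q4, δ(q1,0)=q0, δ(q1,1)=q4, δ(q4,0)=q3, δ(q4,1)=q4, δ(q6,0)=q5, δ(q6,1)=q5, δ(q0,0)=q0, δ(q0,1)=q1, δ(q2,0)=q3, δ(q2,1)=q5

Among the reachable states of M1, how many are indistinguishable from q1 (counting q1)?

First remove the unreachable states {q6}; 6 states remain.
P0 = {q0,q1,q3,q4} | {q2,q5}.
Stable partition: {q0,q1,q3,q4} | {q2,q5} — 2 equivalence classes.
The equivalence class containing q1 is {q0,q1,q3,q4}, of size 4.

4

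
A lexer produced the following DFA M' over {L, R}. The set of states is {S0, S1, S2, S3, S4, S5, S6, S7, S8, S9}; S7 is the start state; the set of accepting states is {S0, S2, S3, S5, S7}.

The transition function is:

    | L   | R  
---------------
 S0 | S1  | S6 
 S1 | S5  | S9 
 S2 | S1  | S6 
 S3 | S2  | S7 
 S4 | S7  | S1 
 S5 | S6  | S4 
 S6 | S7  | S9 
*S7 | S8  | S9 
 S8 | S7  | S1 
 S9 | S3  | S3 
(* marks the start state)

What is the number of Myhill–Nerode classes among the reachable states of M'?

8

First remove the unreachable states {S0}; 9 states remain.
P0 = {S2,S3,S5,S7} | {S1,S4,S6,S8,S9}.
Split {S2,S3,S5,S7} by δ(·,L) → {S2,S5,S7} and {S3}.
Refine {S1,S4,S6,S8,S9} on symbol L: members go to different blocks, giving {S1,S4,S6,S8} and {S9}.
Refine {S2,S5,S7} on symbol R: members go to different blocks, giving {S2,S5} and {S7}.
On input L, block {S1,S4,S6,S8} splits into {S4,S6,S8} and {S1}.
Split {S2,S5} by δ(·,L) → {S2} and {S5}.
Refine {S4,S6,S8} on symbol R: members go to different blocks, giving {S4,S8} and {S6}.
No further refinement is possible. Final partition (8 blocks): {S2} | {S4,S8} | {S3} | {S9} | {S7} | {S1} | {S5} | {S6}.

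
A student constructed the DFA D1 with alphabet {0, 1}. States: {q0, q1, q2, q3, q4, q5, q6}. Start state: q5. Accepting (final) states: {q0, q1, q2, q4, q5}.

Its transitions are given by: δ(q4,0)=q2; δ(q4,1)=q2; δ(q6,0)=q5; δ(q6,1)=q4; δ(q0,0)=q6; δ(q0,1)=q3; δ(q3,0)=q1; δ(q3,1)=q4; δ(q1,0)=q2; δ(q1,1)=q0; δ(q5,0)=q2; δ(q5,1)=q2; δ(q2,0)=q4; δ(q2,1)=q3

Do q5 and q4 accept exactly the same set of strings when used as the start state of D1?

Yes

All states are reachable from the start state.
Initial partition by acceptance: {q0,q1,q2,q4,q5} | {q3,q6}.
Split {q0,q1,q2,q4,q5} by δ(·,0) → {q1,q2,q4,q5} and {q0}.
Split {q1,q2,q4,q5} by δ(·,1) → {q4,q5} and {q1} and {q2}.
Split {q3,q6} by δ(·,0) → {q3} and {q6}.
The partition is now stable with 6 blocks: {q4,q5} | {q3} | {q0} | {q1} | {q2} | {q6}.
q5 and q4 lie in the same block of the stable partition, so they are equivalent — no string distinguishes them.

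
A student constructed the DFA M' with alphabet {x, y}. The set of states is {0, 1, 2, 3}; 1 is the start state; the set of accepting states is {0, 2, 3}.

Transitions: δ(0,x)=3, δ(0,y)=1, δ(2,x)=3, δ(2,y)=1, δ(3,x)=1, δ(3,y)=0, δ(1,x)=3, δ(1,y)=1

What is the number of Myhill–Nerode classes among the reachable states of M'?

States {2} cannot be reached from the start state, so discard them.
P0 = {0,3} | {1}.
On input x, block {0,3} splits into {0} and {3}.
Stable partition: {0} | {1} | {3} — 3 equivalence classes.

3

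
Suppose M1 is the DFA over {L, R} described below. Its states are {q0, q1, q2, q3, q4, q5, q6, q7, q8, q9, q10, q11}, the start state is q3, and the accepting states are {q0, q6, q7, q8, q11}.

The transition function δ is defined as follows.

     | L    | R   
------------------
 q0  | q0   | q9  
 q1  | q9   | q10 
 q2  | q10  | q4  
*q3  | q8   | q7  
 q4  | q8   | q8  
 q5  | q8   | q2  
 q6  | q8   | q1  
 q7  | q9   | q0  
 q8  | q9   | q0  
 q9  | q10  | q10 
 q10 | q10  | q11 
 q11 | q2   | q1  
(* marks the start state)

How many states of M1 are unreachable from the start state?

BFS from q3 reaches {q0, q1, q2, q3, q4, q7, q8, q9, q10, q11}; the 2 state(s) q5, q6 are never visited.

2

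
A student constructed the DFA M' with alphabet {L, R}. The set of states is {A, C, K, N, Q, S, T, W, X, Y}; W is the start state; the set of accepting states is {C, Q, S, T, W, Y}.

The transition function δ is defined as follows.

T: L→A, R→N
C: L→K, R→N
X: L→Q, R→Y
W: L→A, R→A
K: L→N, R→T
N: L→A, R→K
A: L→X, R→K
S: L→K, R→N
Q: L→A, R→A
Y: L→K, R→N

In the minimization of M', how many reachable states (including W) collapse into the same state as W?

2

First remove the unreachable states {C,S}; 8 states remain.
P0 = {Q,T,W,Y} | {A,K,N,X}.
Refine {A,K,N,X} on symbol L: members go to different blocks, giving {A,K,N} and {X}.
Refine {A,K,N} on symbol L: members go to different blocks, giving {K,N} and {A}.
Split {Q,T,W,Y} by δ(·,L) → {Q,T,W} and {Y}.
On input R, block {Q,T,W} splits into {Q,W} and {T}.
Refine {K,N} on symbol L: members go to different blocks, giving {N} and {K}.
Stable partition: {Q,W} | {N} | {X} | {A} | {Y} | {T} | {K} — 7 equivalence classes.
The equivalence class containing W is {Q,W}, of size 2.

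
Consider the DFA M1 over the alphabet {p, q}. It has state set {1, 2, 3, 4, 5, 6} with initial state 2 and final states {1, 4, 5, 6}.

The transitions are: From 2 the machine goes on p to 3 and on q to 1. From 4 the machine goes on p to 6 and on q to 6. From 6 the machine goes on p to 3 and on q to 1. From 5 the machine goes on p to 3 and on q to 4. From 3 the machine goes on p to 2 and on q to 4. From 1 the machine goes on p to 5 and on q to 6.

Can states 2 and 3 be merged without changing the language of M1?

All states are reachable from the start state.
Initial partition by acceptance: {1,4,5,6} | {2,3}.
Refine {1,4,5,6} on symbol p: members go to different blocks, giving {1,4} and {5,6}.
Stable partition: {1,4} | {2,3} | {5,6} — 3 equivalence classes.
2 and 3 lie in the same block of the stable partition, so they are equivalent — no string distinguishes them.

Yes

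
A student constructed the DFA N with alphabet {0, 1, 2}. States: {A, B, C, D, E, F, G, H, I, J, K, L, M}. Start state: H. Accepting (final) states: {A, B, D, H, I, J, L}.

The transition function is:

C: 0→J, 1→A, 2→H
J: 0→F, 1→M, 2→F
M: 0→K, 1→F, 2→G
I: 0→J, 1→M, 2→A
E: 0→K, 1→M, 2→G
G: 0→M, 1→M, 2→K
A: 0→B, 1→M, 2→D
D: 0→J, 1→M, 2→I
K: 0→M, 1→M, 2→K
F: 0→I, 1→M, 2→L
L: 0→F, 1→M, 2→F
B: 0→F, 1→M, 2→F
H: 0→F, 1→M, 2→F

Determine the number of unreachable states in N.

2

Starting at H and following transitions, the reachable set is {A, B, D, F, G, H, I, J, K, L, M}. That leaves C, E unreachable — 2 in total.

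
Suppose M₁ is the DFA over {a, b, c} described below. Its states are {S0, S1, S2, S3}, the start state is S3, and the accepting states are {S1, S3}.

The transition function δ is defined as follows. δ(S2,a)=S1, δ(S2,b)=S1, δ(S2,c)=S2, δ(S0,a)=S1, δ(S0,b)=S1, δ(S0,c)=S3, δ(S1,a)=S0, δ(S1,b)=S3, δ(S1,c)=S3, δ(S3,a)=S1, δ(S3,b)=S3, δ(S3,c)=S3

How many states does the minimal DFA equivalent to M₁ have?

3

States {S2} cannot be reached from the start state, so discard them.
P0 = {S1,S3} | {S0}.
On input a, block {S1,S3} splits into {S1} and {S3}.
Stable partition: {S1} | {S0} | {S3} — 3 equivalence classes.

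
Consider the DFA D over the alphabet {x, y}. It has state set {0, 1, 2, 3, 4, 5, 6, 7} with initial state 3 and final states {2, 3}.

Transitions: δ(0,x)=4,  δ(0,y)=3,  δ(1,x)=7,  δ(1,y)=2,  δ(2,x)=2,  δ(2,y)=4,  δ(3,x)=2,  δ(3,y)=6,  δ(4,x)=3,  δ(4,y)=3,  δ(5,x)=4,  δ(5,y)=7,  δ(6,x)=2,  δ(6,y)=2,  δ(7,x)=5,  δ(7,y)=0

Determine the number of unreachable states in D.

No path from 3 leads to 0, 1, 5, 7; the other 4 states are all reachable.

4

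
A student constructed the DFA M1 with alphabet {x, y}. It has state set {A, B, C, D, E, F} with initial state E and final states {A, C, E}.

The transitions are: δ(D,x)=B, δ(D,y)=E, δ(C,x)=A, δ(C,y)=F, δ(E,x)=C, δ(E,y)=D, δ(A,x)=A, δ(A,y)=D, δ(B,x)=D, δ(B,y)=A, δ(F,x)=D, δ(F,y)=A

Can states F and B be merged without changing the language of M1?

P0 = {A,C,E} | {B,D,F}.
Stable partition: {A,C,E} | {B,D,F} — 2 equivalence classes.
F and B lie in the same block of the stable partition, so they are equivalent — no string distinguishes them.

Yes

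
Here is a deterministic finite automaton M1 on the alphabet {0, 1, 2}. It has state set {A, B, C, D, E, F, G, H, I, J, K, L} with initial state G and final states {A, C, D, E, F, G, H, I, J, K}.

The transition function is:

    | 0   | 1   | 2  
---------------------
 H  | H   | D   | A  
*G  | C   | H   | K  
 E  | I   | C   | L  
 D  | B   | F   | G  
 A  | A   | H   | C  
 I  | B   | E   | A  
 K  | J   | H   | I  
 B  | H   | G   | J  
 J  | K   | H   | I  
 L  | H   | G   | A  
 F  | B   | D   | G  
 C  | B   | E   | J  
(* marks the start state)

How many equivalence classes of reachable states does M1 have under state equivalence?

All states are reachable from the start state.
Start with accepting vs non-accepting: {A,C,D,E,F,G,H,I,J,K} | {B,L}.
On input 0, block {A,C,D,E,F,G,H,I,J,K} splits into {A,E,G,H,J,K} and {C,D,F,I}.
Refine {A,E,G,H,J,K} on symbol 0: members go to different blocks, giving {A,H,J,K} and {E,G}.
Refine {A,H,J,K} on symbol 1: members go to different blocks, giving {A,J,K} and {H}.
Split {C,D,F,I} by δ(·,1) → {C,I} and {D,F}.
Split {E,G} by δ(·,1) → {E} and {G}.
The partition is now stable with 7 blocks: {A,J,K} | {B,L} | {C,I} | {E} | {H} | {D,F} | {G}.

7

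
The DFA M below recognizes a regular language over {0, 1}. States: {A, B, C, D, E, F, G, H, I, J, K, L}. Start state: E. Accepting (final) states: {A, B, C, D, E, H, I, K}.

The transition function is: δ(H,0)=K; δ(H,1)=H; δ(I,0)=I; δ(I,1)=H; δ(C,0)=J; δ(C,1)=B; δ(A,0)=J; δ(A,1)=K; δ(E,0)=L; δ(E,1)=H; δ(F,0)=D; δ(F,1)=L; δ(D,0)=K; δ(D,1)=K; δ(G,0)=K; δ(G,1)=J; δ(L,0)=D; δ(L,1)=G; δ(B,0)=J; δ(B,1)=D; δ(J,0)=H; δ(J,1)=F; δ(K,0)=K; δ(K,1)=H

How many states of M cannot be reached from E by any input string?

Starting at E and following transitions, the reachable set is {D, E, F, G, H, J, K, L}. That leaves A, B, C, I unreachable — 4 in total.

4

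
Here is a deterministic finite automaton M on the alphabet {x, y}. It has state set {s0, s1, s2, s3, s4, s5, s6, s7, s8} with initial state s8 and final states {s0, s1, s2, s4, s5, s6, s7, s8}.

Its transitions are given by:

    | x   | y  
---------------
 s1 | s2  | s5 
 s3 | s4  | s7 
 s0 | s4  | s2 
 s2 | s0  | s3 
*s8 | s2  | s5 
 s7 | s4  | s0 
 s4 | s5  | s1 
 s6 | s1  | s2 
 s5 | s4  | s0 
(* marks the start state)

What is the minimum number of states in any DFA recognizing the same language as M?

States {s6} cannot be reached from the start state, so discard them.
P0 = {s0,s1,s2,s4,s5,s7,s8} | {s3}.
Split {s0,s1,s2,s4,s5,s7,s8} by δ(·,y) → {s0,s1,s4,s5,s7,s8} and {s2}.
Split {s0,s1,s4,s5,s7,s8} by δ(·,x) → {s0,s4,s5,s7} and {s1,s8}.
On input y, block {s0,s4,s5,s7} splits into {s5,s7} and {s0} and {s4}.
Stable partition: {s5,s7} | {s3} | {s2} | {s1,s8} | {s0} | {s4} — 6 equivalence classes.

6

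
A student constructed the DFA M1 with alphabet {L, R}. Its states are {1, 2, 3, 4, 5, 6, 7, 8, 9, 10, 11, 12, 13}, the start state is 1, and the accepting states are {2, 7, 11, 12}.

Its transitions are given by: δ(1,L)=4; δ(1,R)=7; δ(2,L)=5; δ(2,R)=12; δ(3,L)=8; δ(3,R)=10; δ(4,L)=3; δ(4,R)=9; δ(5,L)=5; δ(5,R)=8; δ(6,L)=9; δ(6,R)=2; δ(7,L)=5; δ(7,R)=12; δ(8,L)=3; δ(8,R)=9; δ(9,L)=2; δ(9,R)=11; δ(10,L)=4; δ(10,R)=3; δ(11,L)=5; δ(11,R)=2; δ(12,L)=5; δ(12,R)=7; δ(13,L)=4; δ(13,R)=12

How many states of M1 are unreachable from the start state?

BFS from 1 reaches {1, 2, 3, 4, 5, 7, 8, 9, 10, 11, 12}; the 2 state(s) 6, 13 are never visited.

2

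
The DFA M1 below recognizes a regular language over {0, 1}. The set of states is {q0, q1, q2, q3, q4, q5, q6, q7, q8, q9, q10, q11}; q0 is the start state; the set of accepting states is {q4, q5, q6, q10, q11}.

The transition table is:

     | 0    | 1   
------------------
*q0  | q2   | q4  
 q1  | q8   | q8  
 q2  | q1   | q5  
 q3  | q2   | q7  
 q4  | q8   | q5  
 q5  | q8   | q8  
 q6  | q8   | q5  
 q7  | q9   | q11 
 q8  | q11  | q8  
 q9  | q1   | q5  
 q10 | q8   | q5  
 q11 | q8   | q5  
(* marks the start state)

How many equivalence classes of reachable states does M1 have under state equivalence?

6

Reachable states from the start: {q0,q1,q2,q4,q5,q8,q11}. Unreachable: {q3,q6,q7,q9,q10} — drop them.
P0 = {q4,q5,q11} | {q0,q1,q2,q8}.
Split {q4,q5,q11} by δ(·,1) → {q4,q11} and {q5}.
Split {q0,q1,q2,q8} by δ(·,0) → {q0,q1,q2} and {q8}.
Refine {q0,q1,q2} on symbol 0: members go to different blocks, giving {q0,q2} and {q1}.
Refine {q0,q2} on symbol 0: members go to different blocks, giving {q0} and {q2}.
Stable partition: {q4,q11} | {q0} | {q5} | {q8} | {q1} | {q2} — 6 equivalence classes.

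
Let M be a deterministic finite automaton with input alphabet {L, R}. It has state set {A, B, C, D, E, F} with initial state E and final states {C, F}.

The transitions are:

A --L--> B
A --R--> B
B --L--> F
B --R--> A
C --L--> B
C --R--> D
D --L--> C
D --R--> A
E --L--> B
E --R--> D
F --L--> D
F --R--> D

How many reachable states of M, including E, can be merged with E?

2

All states are reachable from the start state.
P0 = {C,F} | {A,B,D,E}.
On input L, block {A,B,D,E} splits into {A,E} and {B,D}.
Stable partition: {C,F} | {A,E} | {B,D} — 3 equivalence classes.
The equivalence class containing E is {A,E}, of size 2.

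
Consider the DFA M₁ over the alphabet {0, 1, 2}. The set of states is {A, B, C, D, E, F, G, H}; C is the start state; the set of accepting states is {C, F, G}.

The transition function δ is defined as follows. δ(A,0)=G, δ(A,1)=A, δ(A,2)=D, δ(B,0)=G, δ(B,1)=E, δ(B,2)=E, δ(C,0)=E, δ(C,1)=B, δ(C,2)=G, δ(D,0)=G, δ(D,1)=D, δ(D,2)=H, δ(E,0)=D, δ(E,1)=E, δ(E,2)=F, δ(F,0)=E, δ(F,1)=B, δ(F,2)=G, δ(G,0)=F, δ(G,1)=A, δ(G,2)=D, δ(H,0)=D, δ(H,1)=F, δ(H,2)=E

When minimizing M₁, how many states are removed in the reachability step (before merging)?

Every one of the 8 states is reachable from C.

0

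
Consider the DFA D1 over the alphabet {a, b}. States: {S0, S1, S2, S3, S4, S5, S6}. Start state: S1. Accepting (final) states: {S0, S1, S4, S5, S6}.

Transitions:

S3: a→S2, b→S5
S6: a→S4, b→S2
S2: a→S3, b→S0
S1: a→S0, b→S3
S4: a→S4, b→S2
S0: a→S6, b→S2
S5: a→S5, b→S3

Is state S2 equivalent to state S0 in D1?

P0 = {S0,S1,S4,S5,S6} | {S2,S3}.
Stable partition: {S0,S1,S4,S5,S6} | {S2,S3} — 2 equivalence classes.
S2 and S0 end up in different blocks, so they are distinguishable. For instance, the string 'ε' is accepted from only S0.

No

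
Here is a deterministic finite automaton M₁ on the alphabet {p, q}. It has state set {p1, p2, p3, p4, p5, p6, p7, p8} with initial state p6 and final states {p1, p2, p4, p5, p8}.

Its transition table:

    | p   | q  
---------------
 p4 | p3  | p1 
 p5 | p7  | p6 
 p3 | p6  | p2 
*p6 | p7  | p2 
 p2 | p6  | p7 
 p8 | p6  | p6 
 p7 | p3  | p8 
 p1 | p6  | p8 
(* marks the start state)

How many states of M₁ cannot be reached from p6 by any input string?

No path from p6 leads to p1, p4, p5; the other 5 states are all reachable.

3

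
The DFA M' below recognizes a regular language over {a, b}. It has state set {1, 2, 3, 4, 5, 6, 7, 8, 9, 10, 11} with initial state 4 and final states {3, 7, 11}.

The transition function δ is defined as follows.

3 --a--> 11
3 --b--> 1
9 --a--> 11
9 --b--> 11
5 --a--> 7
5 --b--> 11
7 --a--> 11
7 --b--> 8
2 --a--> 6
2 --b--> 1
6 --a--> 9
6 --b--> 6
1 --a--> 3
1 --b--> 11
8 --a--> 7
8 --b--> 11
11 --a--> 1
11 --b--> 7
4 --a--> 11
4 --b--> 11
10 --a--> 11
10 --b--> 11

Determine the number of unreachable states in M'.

5

Starting at 4 and following transitions, the reachable set is {1, 3, 4, 7, 8, 11}. That leaves 2, 5, 6, 9, 10 unreachable — 5 in total.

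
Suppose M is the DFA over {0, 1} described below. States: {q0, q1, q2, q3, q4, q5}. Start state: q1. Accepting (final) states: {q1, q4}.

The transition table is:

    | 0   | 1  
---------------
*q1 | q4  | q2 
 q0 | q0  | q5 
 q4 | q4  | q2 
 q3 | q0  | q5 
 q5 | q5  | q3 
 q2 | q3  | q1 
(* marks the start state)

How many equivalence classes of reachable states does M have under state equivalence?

3

Initial partition by acceptance: {q1,q4} | {q0,q2,q3,q5}.
Refine {q0,q2,q3,q5} on symbol 1: members go to different blocks, giving {q0,q3,q5} and {q2}.
The partition is now stable with 3 blocks: {q1,q4} | {q0,q3,q5} | {q2}.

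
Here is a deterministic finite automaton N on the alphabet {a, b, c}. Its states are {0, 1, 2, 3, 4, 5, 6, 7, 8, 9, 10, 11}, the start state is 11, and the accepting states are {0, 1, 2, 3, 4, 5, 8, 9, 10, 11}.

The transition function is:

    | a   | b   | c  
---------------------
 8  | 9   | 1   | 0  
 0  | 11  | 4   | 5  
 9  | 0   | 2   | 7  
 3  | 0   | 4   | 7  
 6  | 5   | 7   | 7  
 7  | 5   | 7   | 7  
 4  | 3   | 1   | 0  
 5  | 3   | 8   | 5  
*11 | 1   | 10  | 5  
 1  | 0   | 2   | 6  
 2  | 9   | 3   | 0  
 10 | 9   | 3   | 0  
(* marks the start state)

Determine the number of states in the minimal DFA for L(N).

P0 = {0,1,2,3,4,5,8,9,10,11} | {6,7}.
On input c, block {0,1,2,3,4,5,8,9,10,11} splits into {0,2,4,5,8,10,11} and {1,3,9}.
On input a, block {0,2,4,5,8,10,11} splits into {2,4,5,8,10,11} and {0}.
On input b, block {2,4,5,8,10,11} splits into {2,4,8,10} and {5,11}.
No further refinement is possible. Final partition (5 blocks): {2,4,8,10} | {6,7} | {1,3,9} | {0} | {5,11}.

5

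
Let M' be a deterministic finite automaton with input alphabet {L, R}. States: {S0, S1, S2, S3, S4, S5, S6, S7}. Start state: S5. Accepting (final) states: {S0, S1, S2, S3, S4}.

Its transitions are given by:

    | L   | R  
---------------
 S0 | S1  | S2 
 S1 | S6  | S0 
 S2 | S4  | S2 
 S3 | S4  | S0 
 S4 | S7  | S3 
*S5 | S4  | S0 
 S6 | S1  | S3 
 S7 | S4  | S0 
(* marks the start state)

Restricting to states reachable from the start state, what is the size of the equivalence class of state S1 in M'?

P0 = {S0,S1,S2,S3,S4} | {S5,S6,S7}.
Split {S0,S1,S2,S3,S4} by δ(·,L) → {S0,S2,S3} and {S1,S4}.
Stable partition: {S0,S2,S3} | {S5,S6,S7} | {S1,S4} — 3 equivalence classes.
The equivalence class containing S1 is {S1,S4}, of size 2.

2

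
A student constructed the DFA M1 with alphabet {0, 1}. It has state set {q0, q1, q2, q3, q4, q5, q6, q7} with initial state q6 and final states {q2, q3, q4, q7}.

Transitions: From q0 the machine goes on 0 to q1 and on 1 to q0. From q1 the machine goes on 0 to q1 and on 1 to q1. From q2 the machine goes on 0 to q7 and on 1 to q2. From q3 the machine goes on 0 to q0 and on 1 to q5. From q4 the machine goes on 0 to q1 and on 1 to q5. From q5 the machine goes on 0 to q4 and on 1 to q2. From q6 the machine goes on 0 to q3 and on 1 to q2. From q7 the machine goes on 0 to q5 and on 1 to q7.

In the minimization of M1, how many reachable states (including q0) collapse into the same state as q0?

2

Every state is reachable, so we keep all 8.
P0 = {q2,q3,q4,q7} | {q0,q1,q5,q6}.
Refine {q2,q3,q4,q7} on symbol 0: members go to different blocks, giving {q3,q4,q7} and {q2}.
On input 1, block {q3,q4,q7} splits into {q3,q4} and {q7}.
On input 0, block {q0,q1,q5,q6} splits into {q0,q1} and {q5,q6}.
No further refinement is possible. Final partition (5 blocks): {q3,q4} | {q0,q1} | {q2} | {q7} | {q5,q6}.
State q0 belongs to the block {q0,q1}, which has 2 states.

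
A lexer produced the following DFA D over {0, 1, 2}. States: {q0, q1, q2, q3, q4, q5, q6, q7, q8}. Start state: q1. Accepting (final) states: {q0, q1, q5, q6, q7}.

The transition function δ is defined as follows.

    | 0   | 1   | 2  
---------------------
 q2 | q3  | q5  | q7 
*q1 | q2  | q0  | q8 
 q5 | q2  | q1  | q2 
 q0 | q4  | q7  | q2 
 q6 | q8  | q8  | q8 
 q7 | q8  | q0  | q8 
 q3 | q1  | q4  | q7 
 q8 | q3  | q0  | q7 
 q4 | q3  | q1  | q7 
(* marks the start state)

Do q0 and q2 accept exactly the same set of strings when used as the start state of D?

No

States {q6} cannot be reached from the start state, so discard them.
Initial partition by acceptance: {q0,q1,q5,q7} | {q2,q3,q4,q8}.
Refine {q2,q3,q4,q8} on symbol 0: members go to different blocks, giving {q2,q4,q8} and {q3}.
No further refinement is possible. Final partition (3 blocks): {q0,q1,q5,q7} | {q2,q4,q8} | {q3}.
q0 and q2 end up in different blocks, so they are distinguishable. For instance, the string 'ε' is accepted from only q0.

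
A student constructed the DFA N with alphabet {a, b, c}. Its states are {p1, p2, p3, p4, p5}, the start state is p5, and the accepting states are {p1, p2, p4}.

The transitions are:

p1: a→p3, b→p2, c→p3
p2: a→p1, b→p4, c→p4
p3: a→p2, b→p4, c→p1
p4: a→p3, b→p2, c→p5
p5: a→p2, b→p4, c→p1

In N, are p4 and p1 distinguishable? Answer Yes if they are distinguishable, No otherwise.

Initial partition by acceptance: {p1,p2,p4} | {p3,p5}.
Split {p1,p2,p4} by δ(·,a) → {p1,p4} and {p2}.
No further refinement is possible. Final partition (3 blocks): {p1,p4} | {p3,p5} | {p2}.
p4 and p1 lie in the same block of the stable partition, so they are equivalent — no string distinguishes them.

No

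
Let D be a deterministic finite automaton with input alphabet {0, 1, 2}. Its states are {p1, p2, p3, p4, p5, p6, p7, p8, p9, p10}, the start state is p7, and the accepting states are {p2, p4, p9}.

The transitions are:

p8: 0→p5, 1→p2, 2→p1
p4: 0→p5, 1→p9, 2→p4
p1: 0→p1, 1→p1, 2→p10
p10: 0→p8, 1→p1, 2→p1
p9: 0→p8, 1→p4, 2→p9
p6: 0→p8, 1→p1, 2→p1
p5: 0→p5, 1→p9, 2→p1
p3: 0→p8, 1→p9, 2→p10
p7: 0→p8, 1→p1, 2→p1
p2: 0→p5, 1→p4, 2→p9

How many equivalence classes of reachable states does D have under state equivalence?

States {p3,p6} cannot be reached from the start state, so discard them.
Initial partition by acceptance: {p2,p4,p9} | {p1,p5,p7,p8,p10}.
On input 1, block {p1,p5,p7,p8,p10} splits into {p1,p7,p10} and {p5,p8}.
Split {p1,p7,p10} by δ(·,0) → {p7,p10} and {p1}.
Stable partition: {p2,p4,p9} | {p7,p10} | {p5,p8} | {p1} — 4 equivalence classes.

4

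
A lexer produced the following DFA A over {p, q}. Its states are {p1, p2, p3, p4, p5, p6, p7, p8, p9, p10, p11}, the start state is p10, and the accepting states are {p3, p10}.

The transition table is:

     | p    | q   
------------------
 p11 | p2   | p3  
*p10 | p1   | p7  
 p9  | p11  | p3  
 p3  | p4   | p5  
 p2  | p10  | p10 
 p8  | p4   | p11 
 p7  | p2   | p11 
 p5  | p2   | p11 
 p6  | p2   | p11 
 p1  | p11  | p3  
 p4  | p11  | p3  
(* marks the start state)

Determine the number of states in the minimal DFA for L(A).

5

Reachable states from the start: {p1,p2,p3,p4,p5,p7,p10,p11}. Unreachable: {p6,p8,p9} — drop them.
Initial partition by acceptance: {p3,p10} | {p1,p2,p4,p5,p7,p11}.
Split {p1,p2,p4,p5,p7,p11} by δ(·,p) → {p1,p4,p5,p7,p11} and {p2}.
On input p, block {p1,p4,p5,p7,p11} splits into {p5,p7,p11} and {p1,p4}.
On input q, block {p5,p7,p11} splits into {p5,p7} and {p11}.
Stable partition: {p3,p10} | {p5,p7} | {p2} | {p1,p4} | {p11} — 5 equivalence classes.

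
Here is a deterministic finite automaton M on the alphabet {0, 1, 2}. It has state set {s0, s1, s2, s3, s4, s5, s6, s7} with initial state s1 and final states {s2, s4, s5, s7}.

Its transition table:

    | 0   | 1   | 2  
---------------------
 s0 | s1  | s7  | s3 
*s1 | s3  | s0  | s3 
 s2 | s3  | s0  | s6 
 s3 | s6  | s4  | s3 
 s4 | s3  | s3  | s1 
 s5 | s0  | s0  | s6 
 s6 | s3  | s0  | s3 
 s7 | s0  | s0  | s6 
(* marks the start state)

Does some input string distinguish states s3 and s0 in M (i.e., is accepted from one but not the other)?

Reachable states from the start: {s0,s1,s3,s4,s6,s7}. Unreachable: {s2,s5} — drop them.
P0 = {s4,s7} | {s0,s1,s3,s6}.
On input 1, block {s0,s1,s3,s6} splits into {s0,s3} and {s1,s6}.
Stable partition: {s4,s7} | {s0,s3} | {s1,s6} — 3 equivalence classes.
s3 and s0 lie in the same block of the stable partition, so they are equivalent — no string distinguishes them.

No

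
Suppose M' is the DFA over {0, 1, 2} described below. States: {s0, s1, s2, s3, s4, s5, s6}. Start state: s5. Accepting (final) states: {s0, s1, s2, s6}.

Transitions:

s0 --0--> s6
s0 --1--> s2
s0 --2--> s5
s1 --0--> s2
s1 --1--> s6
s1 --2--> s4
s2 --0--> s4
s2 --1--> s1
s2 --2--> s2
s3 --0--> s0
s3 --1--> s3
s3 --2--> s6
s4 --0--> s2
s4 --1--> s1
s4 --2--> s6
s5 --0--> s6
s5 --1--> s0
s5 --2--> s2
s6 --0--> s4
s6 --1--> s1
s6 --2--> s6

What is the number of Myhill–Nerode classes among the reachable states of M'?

First remove the unreachable states {s3}; 6 states remain.
Start with accepting vs non-accepting: {s0,s1,s2,s6} | {s4,s5}.
On input 0, block {s0,s1,s2,s6} splits into {s0,s1} and {s2,s6}.
Stable partition: {s0,s1} | {s4,s5} | {s2,s6} — 3 equivalence classes.

3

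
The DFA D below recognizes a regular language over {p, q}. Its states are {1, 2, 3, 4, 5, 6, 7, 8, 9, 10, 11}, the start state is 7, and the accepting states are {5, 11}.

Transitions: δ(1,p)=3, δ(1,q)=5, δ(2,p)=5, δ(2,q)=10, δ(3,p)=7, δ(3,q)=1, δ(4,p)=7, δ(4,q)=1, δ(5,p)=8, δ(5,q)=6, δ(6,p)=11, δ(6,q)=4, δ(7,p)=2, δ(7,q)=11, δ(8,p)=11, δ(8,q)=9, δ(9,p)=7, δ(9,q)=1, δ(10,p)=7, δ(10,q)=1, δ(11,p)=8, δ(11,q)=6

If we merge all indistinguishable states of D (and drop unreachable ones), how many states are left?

All states are reachable from the start state.
Initial partition by acceptance: {5,11} | {1,2,3,4,6,7,8,9,10}.
Refine {1,2,3,4,6,7,8,9,10} on symbol p: members go to different blocks, giving {1,3,4,7,9,10} and {2,6,8}.
Split {1,3,4,7,9,10} by δ(·,p) → {1,3,4,9,10} and {7}.
Refine {1,3,4,9,10} on symbol p: members go to different blocks, giving {3,4,9,10} and {1}.
Stable partition: {5,11} | {3,4,9,10} | {2,6,8} | {7} | {1} — 5 equivalence classes.

5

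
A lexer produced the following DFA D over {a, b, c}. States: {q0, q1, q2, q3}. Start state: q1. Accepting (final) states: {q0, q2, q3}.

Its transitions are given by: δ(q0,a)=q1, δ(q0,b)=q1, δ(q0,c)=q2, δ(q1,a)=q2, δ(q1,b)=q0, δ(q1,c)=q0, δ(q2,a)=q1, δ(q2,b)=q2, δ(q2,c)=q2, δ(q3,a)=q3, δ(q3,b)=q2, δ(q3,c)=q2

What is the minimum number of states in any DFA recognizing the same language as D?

3

Reachable states from the start: {q0,q1,q2}. Unreachable: {q3} — drop them.
Start with accepting vs non-accepting: {q0,q2} | {q1}.
Split {q0,q2} by δ(·,b) → {q0} and {q2}.
Stable partition: {q0} | {q1} | {q2} — 3 equivalence classes.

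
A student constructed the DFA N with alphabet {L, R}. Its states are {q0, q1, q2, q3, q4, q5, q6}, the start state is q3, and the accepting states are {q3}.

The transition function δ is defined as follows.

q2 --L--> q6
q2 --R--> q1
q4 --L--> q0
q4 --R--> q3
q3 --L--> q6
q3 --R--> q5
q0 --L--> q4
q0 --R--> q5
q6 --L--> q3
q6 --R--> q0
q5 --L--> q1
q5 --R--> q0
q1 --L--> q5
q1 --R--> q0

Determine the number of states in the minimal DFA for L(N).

First remove the unreachable states {q2}; 6 states remain.
Initial partition by acceptance: {q3} | {q0,q1,q4,q5,q6}.
On input L, block {q0,q1,q4,q5,q6} splits into {q0,q1,q4,q5} and {q6}.
Refine {q0,q1,q4,q5} on symbol R: members go to different blocks, giving {q0,q1,q5} and {q4}.
On input L, block {q0,q1,q5} splits into {q1,q5} and {q0}.
Stable partition: {q3} | {q1,q5} | {q6} | {q4} | {q0} — 5 equivalence classes.

5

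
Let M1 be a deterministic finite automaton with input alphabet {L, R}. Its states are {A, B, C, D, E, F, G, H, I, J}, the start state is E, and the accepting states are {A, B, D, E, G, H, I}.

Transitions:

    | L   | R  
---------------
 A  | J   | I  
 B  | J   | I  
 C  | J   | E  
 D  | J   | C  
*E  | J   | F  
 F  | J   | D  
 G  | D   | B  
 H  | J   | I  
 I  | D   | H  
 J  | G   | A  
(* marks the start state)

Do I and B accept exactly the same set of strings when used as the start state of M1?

No

All states are reachable from the start state.
P0 = {A,B,D,E,G,H,I} | {C,F,J}.
On input L, block {A,B,D,E,G,H,I} splits into {A,B,D,E,H} and {G,I}.
Split {A,B,D,E,H} by δ(·,R) → {A,B,H} and {D,E}.
Split {C,F,J} by δ(·,L) → {C,F} and {J}.
No further refinement is possible. Final partition (5 blocks): {A,B,H} | {C,F} | {G,I} | {D,E} | {J}.
I and B end up in different blocks, so they are distinguishable. For instance, the string 'L' is accepted from only I.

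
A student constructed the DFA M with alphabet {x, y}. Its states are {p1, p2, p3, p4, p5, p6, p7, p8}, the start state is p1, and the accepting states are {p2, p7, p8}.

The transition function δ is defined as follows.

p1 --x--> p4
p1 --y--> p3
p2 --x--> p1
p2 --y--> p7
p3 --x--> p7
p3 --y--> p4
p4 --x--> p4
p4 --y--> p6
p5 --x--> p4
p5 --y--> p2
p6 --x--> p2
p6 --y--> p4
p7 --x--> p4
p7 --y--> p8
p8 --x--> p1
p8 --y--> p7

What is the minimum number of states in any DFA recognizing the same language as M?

Reachable states from the start: {p1,p2,p3,p4,p6,p7,p8}. Unreachable: {p5} — drop them.
Start with accepting vs non-accepting: {p2,p7,p8} | {p1,p3,p4,p6}.
Split {p1,p3,p4,p6} by δ(·,x) → {p1,p4} and {p3,p6}.
Stable partition: {p2,p7,p8} | {p1,p4} | {p3,p6} — 3 equivalence classes.

3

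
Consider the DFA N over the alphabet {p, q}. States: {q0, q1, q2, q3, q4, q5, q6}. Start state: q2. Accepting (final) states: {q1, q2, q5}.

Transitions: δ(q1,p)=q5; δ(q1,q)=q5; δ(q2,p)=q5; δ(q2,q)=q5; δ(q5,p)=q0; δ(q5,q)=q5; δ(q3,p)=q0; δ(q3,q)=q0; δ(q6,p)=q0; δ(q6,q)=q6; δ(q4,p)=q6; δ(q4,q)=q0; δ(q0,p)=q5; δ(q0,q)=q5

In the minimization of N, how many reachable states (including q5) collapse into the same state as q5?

States {q1,q3,q4,q6} cannot be reached from the start state, so discard them.
Start with accepting vs non-accepting: {q2,q5} | {q0}.
Refine {q2,q5} on symbol p: members go to different blocks, giving {q2} and {q5}.
Stable partition: {q2} | {q0} | {q5} — 3 equivalence classes.
State q5 belongs to the block {q5}, which has 1 states.

1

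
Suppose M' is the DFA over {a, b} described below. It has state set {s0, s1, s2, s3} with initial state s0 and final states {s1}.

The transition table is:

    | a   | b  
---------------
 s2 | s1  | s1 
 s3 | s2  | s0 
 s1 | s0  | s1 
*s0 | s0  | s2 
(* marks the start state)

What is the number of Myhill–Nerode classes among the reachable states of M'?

3

States {s3} cannot be reached from the start state, so discard them.
P0 = {s1} | {s0,s2}.
On input a, block {s0,s2} splits into {s0} and {s2}.
The partition is now stable with 3 blocks: {s1} | {s0} | {s2}.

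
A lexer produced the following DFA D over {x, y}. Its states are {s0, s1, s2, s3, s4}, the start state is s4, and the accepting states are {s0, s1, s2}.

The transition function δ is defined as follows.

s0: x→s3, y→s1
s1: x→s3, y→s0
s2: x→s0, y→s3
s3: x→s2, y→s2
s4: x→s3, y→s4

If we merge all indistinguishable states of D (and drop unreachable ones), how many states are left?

4

All states are reachable from the start state.
P0 = {s0,s1,s2} | {s3,s4}.
On input x, block {s0,s1,s2} splits into {s0,s1} and {s2}.
Refine {s3,s4} on symbol x: members go to different blocks, giving {s3} and {s4}.
The partition is now stable with 4 blocks: {s0,s1} | {s3} | {s2} | {s4}.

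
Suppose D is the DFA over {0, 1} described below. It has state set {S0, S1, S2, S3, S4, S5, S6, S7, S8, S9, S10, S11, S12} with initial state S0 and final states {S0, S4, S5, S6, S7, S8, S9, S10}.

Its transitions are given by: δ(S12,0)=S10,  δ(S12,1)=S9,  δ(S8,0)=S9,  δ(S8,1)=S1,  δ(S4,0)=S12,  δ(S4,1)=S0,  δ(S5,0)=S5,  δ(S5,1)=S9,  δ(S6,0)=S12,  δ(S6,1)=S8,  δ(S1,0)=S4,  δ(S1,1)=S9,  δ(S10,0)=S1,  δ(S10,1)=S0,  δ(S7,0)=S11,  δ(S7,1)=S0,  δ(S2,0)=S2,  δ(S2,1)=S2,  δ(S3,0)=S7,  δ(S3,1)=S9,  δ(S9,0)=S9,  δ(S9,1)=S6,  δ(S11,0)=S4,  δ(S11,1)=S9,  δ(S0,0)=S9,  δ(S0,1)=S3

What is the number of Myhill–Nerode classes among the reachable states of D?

4

States {S2,S5} cannot be reached from the start state, so discard them.
Initial partition by acceptance: {S0,S4,S6,S7,S8,S9,S10} | {S1,S3,S11,S12}.
Refine {S0,S4,S6,S7,S8,S9,S10} on symbol 0: members go to different blocks, giving {S4,S6,S7,S10} and {S0,S8,S9}.
Refine {S0,S8,S9} on symbol 1: members go to different blocks, giving {S0,S8} and {S9}.
The partition is now stable with 4 blocks: {S4,S6,S7,S10} | {S1,S3,S11,S12} | {S0,S8} | {S9}.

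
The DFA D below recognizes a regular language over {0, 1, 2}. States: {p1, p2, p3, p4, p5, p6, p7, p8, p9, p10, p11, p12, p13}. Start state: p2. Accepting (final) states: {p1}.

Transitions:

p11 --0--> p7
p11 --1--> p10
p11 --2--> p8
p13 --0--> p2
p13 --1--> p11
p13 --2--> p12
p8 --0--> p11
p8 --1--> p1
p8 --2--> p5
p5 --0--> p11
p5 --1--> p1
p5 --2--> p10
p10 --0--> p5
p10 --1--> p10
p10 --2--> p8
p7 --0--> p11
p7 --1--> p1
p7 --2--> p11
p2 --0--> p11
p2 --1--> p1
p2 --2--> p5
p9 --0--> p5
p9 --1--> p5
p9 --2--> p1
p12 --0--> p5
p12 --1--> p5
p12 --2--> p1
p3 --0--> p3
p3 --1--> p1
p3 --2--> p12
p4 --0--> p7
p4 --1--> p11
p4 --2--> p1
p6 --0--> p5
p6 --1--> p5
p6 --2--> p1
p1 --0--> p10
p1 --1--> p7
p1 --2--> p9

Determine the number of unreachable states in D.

Starting at p2 and following transitions, the reachable set is {p1, p2, p5, p7, p8, p9, p10, p11}. That leaves p3, p4, p6, p12, p13 unreachable — 5 in total.

5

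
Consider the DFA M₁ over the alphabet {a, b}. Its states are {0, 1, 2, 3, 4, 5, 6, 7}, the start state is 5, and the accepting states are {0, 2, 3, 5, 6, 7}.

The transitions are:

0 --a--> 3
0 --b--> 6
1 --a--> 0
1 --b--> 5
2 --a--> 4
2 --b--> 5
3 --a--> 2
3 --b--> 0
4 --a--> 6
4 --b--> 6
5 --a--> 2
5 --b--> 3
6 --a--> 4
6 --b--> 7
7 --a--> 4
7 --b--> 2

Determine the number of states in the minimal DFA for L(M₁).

States {1} cannot be reached from the start state, so discard them.
Initial partition by acceptance: {0,2,3,5,6,7} | {4}.
Refine {0,2,3,5,6,7} on symbol a: members go to different blocks, giving {0,3,5} and {2,6,7}.
Refine {0,3,5} on symbol a: members go to different blocks, giving {3,5} and {0}.
Split {3,5} by δ(·,b) → {3} and {5}.
Refine {2,6,7} on symbol b: members go to different blocks, giving {6,7} and {2}.
Refine {6,7} on symbol b: members go to different blocks, giving {6} and {7}.
Stable partition: {3} | {4} | {6} | {0} | {5} | {2} | {7} — 7 equivalence classes.

7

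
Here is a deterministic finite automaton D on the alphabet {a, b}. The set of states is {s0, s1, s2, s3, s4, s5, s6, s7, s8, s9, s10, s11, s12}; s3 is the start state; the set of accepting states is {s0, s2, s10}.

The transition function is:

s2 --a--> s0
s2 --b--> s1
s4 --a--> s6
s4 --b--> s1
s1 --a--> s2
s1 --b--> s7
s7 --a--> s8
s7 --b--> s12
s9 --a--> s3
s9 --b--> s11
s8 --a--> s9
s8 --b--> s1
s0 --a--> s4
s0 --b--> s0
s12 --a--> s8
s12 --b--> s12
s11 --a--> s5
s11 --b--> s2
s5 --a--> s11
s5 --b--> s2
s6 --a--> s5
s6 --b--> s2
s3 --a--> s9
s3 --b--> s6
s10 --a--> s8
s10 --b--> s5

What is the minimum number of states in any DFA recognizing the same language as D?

Reachable states from the start: {s0,s1,s2,s3,s4,s5,s6,s7,s8,s9,s11,s12}. Unreachable: {s10} — drop them.
Initial partition by acceptance: {s0,s2} | {s1,s3,s4,s5,s6,s7,s8,s9,s11,s12}.
Split {s0,s2} by δ(·,a) → {s0} and {s2}.
Split {s1,s3,s4,s5,s6,s7,s8,s9,s11,s12} by δ(·,a) → {s3,s4,s5,s6,s7,s8,s9,s11,s12} and {s1}.
On input b, block {s3,s4,s5,s6,s7,s8,s9,s11,s12} splits into {s3,s7,s9,s12} and {s5,s6,s11} and {s4,s8}.
On input a, block {s3,s7,s9,s12} splits into {s3,s9} and {s7,s12}.
Split {s4,s8} by δ(·,a) → {s4} and {s8}.
The partition is now stable with 8 blocks: {s0} | {s3,s9} | {s2} | {s1} | {s5,s6,s11} | {s4} | {s7,s12} | {s8}.

8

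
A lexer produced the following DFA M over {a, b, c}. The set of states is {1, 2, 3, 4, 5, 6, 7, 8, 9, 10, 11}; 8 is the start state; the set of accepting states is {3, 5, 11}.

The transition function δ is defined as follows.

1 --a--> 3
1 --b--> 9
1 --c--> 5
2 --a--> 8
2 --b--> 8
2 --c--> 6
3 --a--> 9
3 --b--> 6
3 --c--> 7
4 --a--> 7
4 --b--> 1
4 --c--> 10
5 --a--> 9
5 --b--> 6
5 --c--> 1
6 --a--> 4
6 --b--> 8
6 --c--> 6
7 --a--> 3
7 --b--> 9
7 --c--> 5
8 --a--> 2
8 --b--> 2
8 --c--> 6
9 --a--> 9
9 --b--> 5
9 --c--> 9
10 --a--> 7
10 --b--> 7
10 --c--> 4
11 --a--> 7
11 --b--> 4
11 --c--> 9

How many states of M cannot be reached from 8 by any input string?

No path from 8 leads to 11; the other 10 states are all reachable.

1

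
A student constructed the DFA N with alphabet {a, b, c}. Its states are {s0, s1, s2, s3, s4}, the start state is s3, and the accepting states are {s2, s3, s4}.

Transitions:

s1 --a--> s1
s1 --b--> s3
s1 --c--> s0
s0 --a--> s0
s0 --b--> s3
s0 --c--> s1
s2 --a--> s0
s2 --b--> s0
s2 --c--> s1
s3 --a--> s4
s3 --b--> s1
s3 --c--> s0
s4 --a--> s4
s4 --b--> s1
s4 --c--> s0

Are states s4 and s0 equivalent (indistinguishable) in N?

States {s2} cannot be reached from the start state, so discard them.
Initial partition by acceptance: {s3,s4} | {s0,s1}.
No further refinement is possible. Final partition (2 blocks): {s3,s4} | {s0,s1}.
s4 and s0 end up in different blocks, so they are distinguishable. For instance, the string 'ε' is accepted from only s4.

No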